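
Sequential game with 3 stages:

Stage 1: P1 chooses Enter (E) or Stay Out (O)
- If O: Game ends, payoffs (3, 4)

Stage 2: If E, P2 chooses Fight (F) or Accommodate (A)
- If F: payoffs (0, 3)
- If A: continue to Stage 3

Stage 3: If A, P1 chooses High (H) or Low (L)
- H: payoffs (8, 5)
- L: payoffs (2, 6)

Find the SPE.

SPE: (E, A, H); Outcome (8, 5)

Work:
Stage 3: P1 chooses H (8 vs 2)
Stage 2: P2: F->3, A->5 (anticipating H). Choose A
Stage 1: P1: O->3, E->8 (anticipating A, H). Choose E
SPE path: E -> A -> H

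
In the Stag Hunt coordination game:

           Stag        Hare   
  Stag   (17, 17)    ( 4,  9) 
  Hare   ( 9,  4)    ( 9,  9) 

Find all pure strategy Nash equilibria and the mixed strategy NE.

Pure NE: (Stag, Stag) and (Hare, Hare); Mixed NE: p = 0.3846, q = 0.3846

Work:
Check pure NE:
(Stag, Stag): (17, 17) - no unilateral deviation beneficial
(Hare, Hare): (9, 9) - no unilateral deviation beneficial
Mixed NE: P1 plays Stag with p = 0.3846, P2 plays Stag with q = 0.3846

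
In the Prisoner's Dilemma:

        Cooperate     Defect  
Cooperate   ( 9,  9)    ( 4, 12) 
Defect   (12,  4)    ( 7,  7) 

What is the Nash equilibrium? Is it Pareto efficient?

(Defect, Defect) is NE; not Pareto efficient

Work:
Defect dominates Cooperate for both players:
If P2 cooperates: Defect (12) > Cooperate (9)
If P2 defects: Defect (7) > Cooperate (4)
NE: (Defect, Defect) with payoff (7, 7)
But (Cooperate, Cooperate) = (9, 9) Pareto dominates (7, 7)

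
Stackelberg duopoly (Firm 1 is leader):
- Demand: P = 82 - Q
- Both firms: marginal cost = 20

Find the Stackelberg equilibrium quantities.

q₁* (leader) = 31.0, q₂* (follower) = 15.5

Work:
Follower's reaction: q₂ = (a - c - q₁)/2
Leader substitutes: π₁ = q₁·(a - q₁ - (a-c-q₁)/2 - c)
FOC: q₁* = (82 - 20)/2 = 31.00
Then: q₂* = (82 - 20 - 31.0)/2 = 15.50
Leader has first-mover advantage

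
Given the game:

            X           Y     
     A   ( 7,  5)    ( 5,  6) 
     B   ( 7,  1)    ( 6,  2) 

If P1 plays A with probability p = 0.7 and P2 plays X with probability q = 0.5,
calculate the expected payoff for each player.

E[P1] = 6.15, E[P2] = 4.3

Work:
E[P1] = p·q·π₁(A,X) + p·(1-q)·π₁(A,Y) + (1-p)·q·π₁(B,X) + (1-p)·(1-q)·π₁(B,Y)
= 0.7·0.5·7 + 0.7·0.5·5 + 0.3·0.5·7 + 0.3·0.5·6
= 6.15

E[P2] = 4.3 (similar calculation)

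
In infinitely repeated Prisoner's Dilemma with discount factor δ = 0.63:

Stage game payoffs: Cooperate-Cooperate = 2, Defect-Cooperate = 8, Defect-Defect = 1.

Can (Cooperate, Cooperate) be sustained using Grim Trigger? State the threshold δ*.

δ* = 0.8571; since δ = 0.63 < 0.8571, cooperation cannot be sustained

Work:
For Grim Trigger:
Cooperate forever: 2/(1-δ)
Defect then punished: 8 + 1·δ/(1-δ)
Need: 2/(1-δ) ≥ 8 + 1·δ/(1-δ)
Solving: δ ≥ (T-R)/(T-P) = (8-2)/(8-1) = 0.8571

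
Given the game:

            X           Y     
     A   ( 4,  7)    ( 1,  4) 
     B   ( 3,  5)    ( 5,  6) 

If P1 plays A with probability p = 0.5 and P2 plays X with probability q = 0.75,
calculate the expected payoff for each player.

E[P1] = 3.375, E[P2] = 5.75

Work:
E[P1] = p·q·π₁(A,X) + p·(1-q)·π₁(A,Y) + (1-p)·q·π₁(B,X) + (1-p)·(1-q)·π₁(B,Y)
= 0.5·0.75·4 + 0.5·0.25·1 + 0.5·0.75·3 + 0.5·0.25·5
= 3.375

E[P2] = 5.75 (similar calculation)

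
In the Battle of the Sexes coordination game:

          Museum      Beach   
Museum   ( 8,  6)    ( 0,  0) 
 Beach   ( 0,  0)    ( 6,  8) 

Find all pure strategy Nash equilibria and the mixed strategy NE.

Pure NE: (Museum, Museum) and (Beach, Beach); Mixed NE: p = 0.5714, q = 0.4286

Work:
Check pure NE:
(Museum, Museum): (8, 6) - no unilateral deviation beneficial
(Beach, Beach): (6, 8) - no unilateral deviation beneficial
Mixed NE: P1 plays Museum with p = 0.5714, P2 plays Museum with q = 0.4286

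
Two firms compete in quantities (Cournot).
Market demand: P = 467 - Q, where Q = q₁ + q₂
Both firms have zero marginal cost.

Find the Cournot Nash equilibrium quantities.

q₁* = q₂* = 155.67; P* = 155.67

Work:
Profit: π_i = P·q_i = (a - q_i - q_j)·q_i
FOC: ∂π_i/∂q_i = a - 2q_i - q_j = 0
Reaction function: q_i = (467 - q_j)/2
Symmetry: q* = 467/3 = 155.67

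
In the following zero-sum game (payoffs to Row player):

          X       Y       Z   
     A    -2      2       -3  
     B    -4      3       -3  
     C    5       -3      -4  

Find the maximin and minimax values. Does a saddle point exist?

Maximin = -3, Minimax = -3, Saddle: True

Work:
Row minimums: [-3, -4, -4] → maximin = -3
Column maximums: [5, 3, -3] → minimax = -3
Saddle point exists! Game value = -3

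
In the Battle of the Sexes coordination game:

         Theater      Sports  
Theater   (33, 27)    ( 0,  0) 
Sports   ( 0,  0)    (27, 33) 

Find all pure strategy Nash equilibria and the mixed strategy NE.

Pure NE: (Theater, Theater) and (Sports, Sports); Mixed NE: p = 0.55, q = 0.45

Work:
Check pure NE:
(Theater, Theater): (33, 27) - no unilateral deviation beneficial
(Sports, Sports): (27, 33) - no unilateral deviation beneficial
Mixed NE: P1 plays Theater with p = 0.55, P2 plays Theater with q = 0.45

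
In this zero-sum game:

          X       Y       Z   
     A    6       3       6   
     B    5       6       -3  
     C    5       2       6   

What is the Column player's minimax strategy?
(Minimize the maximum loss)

Column should play X or Y or Z (all achieve the minimum), value = 6

Work:
Column player minimizes Row's maximum payoff:
Column X: max payoff to Row = 6
Column Y: max payoff to Row = 6
Column Z: max payoff to Row = 6
Minimum is 6, achieved by columns X, Y, Z (tied).
Each of X or Y or Z is a minimax strategy.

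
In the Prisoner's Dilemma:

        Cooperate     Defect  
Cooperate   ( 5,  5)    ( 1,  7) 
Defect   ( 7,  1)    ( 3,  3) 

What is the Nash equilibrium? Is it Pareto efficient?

(Defect, Defect) is NE; not Pareto efficient

Work:
Defect dominates Cooperate for both players:
If P2 cooperates: Defect (7) > Cooperate (5)
If P2 defects: Defect (3) > Cooperate (1)
NE: (Defect, Defect) with payoff (3, 3)
But (Cooperate, Cooperate) = (5, 5) Pareto dominates (3, 3)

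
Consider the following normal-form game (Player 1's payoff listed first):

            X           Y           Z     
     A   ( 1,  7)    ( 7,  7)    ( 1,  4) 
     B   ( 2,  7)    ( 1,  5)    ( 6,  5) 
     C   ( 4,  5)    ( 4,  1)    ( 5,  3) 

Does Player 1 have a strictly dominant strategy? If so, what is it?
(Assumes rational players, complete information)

No strictly dominant strategy exists for Player 1

Work:
A strategy strictly dominates another if it gives a strictly higher payoff against every opponent action. Compare each pair of P1's strategies column-by-column:
  A vs B: [1 vs 2, 7 vs 1, 1 vs 6] → A does not strictly dominate B (column X: 1 ≤ 2)
  A vs C: [1 vs 4, 7 vs 4, 1 vs 5] → A does not strictly dominate C (column X: 1 ≤ 4)
  B vs A: [2 vs 1, 1 vs 7, 6 vs 1] → B does not strictly dominate A (column Y: 1 ≤ 7)
  B vs C: [2 vs 4, 1 vs 4, 6 vs 5] → B does not strictly dominate C (column X: 2 ≤ 4)
  C vs A: [4 vs 1, 4 vs 7, 5 vs 1] → C does not strictly dominate A (column Y: 4 ≤ 7)
  C vs B: [4 vs 2, 4 vs 1, 5 vs 6] → C does not strictly dominate B (column Z: 5 ≤ 6)
No single strategy strictly dominates all others → no strictly dominant strategy.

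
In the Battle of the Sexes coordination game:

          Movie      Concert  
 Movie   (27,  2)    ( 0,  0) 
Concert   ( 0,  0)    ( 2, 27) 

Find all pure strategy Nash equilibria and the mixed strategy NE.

Pure NE: (Movie, Movie) and (Concert, Concert); Mixed NE: p = 0.931, q = 0.069

Work:
Check pure NE:
(Movie, Movie): (27, 2) - no unilateral deviation beneficial
(Concert, Concert): (2, 27) - no unilateral deviation beneficial
Mixed NE: P1 plays Movie with p = 0.931, P2 plays Movie with q = 0.069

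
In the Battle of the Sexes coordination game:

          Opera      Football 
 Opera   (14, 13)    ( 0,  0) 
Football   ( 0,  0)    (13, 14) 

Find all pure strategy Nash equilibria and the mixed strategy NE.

Pure NE: (Opera, Opera) and (Football, Football); Mixed NE: p = 0.5185, q = 0.4815

Work:
Check pure NE:
(Opera, Opera): (14, 13) - no unilateral deviation beneficial
(Football, Football): (13, 14) - no unilateral deviation beneficial
Mixed NE: P1 plays Opera with p = 0.5185, P2 plays Opera with q = 0.4815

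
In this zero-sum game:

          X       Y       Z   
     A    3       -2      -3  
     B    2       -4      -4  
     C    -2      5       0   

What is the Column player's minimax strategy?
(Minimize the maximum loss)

Column should play Z, value = 0

Work:
Column player minimizes Row's maximum payoff:
Column X: max payoff to Row = 3
Column Y: max payoff to Row = 5
Column Z: max payoff to Row = 0
Minimum is 0, achieved by column Z.
Minimax strategy: Z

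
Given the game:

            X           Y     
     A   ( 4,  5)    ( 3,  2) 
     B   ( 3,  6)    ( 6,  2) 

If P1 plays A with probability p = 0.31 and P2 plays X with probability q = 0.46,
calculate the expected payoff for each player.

E[P1] = 4.2604, E[P2] = 3.6974

Work:
E[P1] = p·q·π₁(A,X) + p·(1-q)·π₁(A,Y) + (1-p)·q·π₁(B,X) + (1-p)·(1-q)·π₁(B,Y)
= 0.31·0.46·4 + 0.31·0.54·3 + 0.69·0.46·3 + 0.69·0.54·6
= 4.2604

E[P2] = 3.6974 (similar calculation)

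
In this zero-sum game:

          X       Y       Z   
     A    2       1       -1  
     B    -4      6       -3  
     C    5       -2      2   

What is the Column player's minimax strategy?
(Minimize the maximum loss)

Column should play Z, value = 2

Work:
Column player minimizes Row's maximum payoff:
Column X: max payoff to Row = 5
Column Y: max payoff to Row = 6
Column Z: max payoff to Row = 2
Minimum is 2, achieved by column Z.
Minimax strategy: Z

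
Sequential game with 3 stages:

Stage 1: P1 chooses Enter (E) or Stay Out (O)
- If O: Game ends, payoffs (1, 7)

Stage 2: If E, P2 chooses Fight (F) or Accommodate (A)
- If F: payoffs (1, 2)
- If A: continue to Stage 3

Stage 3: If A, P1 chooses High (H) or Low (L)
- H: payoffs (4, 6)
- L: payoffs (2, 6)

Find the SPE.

SPE: (E, A, H); Outcome (4, 6)

Work:
Stage 3: P1 chooses H (4 vs 2)
Stage 2: P2: F->2, A->6 (anticipating H). Choose A
Stage 1: P1: O->1, E->4 (anticipating A, H). Choose E
SPE path: E -> A -> H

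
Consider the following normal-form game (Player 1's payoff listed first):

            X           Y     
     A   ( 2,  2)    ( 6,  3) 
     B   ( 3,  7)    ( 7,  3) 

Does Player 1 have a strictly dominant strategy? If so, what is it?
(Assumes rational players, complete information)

Yes, Player 1's strictly dominant strategy is B

Work:
A strategy strictly dominates another if it gives a strictly higher payoff against every opponent action. Compare each pair of P1's strategies column-by-column:
  A vs B: [2 vs 3, 6 vs 7] → A does not strictly dominate B (column X: 2 ≤ 3)
  B vs A: [3 vs 2, 7 vs 6] → B strictly dominates A
B strictly dominates every other strategy → strictly dominant.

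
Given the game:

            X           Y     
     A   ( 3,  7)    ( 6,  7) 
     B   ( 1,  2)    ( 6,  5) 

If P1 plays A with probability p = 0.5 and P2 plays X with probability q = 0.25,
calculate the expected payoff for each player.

E[P1] = 5.0, E[P2] = 5.625

Work:
E[P1] = p·q·π₁(A,X) + p·(1-q)·π₁(A,Y) + (1-p)·q·π₁(B,X) + (1-p)·(1-q)·π₁(B,Y)
= 0.5·0.25·3 + 0.5·0.75·6 + 0.5·0.25·1 + 0.5·0.75·6
= 5.0

E[P2] = 5.625 (similar calculation)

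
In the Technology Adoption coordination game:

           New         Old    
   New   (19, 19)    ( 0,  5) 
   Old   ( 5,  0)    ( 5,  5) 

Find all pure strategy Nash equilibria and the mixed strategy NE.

Pure NE: (New, New) and (Old, Old); Mixed NE: p = 0.2632, q = 0.2632

Work:
Check pure NE:
(New, New): (19, 19) - no unilateral deviation beneficial
(Old, Old): (5, 5) - no unilateral deviation beneficial
Mixed NE: P1 plays New with p = 0.2632, P2 plays New with q = 0.2632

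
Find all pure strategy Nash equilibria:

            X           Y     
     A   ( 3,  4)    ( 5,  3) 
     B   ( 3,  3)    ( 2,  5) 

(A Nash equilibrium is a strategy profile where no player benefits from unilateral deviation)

Nash equilibrium: (A, X)

Work:
Best responses:
  P1 vs X: payoffs [3, 3] → best response A/B (payoff 3)
  P1 vs Y: payoffs [5, 2] → best response A (payoff 5)
  P2 vs A: payoffs [4, 3] → best response X (payoff 4)
  P2 vs B: payoffs [3, 5] → best response Y (payoff 5)
Mutual best responses: (A,X) → Nash equilibria.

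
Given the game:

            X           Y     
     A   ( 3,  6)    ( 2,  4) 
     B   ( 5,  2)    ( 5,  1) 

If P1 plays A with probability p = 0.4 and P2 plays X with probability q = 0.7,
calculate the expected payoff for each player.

E[P1] = 4.08, E[P2] = 3.18

Work:
E[P1] = p·q·π₁(A,X) + p·(1-q)·π₁(A,Y) + (1-p)·q·π₁(B,X) + (1-p)·(1-q)·π₁(B,Y)
= 0.4·0.7·3 + 0.4·0.3·2 + 0.6·0.7·5 + 0.6·0.3·5
= 4.08

E[P2] = 3.18 (similar calculation)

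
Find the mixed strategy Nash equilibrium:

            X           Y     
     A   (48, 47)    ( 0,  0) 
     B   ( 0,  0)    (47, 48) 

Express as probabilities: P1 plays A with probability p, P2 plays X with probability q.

p = 0.5053, q = 0.4947

Work:
Find probabilities that make opponent indifferent:
P2 chooses q to make P1 indifferent between A and B
P1 chooses p to make P2 indifferent between X and Y
Mixed NE: P1 plays (A: 0.5053, B: 0.4947), P2 plays (X: 0.4947, Y: 0.5053)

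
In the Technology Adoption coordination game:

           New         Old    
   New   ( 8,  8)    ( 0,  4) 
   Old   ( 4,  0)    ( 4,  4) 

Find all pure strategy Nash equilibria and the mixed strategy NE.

Pure NE: (New, New) and (Old, Old); Mixed NE: p = 0.5, q = 0.5

Work:
Check pure NE:
(New, New): (8, 8) - no unilateral deviation beneficial
(Old, Old): (4, 4) - no unilateral deviation beneficial
Mixed NE: P1 plays New with p = 0.5, P2 plays New with q = 0.5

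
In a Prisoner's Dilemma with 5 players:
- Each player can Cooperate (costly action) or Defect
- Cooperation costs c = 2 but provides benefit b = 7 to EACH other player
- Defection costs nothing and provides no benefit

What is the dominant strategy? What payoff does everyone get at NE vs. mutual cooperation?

Dominant: Defect; NE payoff = 0; Coop payoff = 26

Work:
Defect dominates (saves cost c = 2, benefit to others is external)
NE: All defect → everyone gets 0
If all cooperate: each receives (4)×7 - 2 = 26
Social dilemma: 26 > 0 but NE gives 0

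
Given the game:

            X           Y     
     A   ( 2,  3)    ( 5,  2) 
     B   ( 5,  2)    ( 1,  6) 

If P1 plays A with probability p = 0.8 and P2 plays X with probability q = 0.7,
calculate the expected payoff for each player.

E[P1] = 3.08, E[P2] = 2.8

Work:
E[P1] = p·q·π₁(A,X) + p·(1-q)·π₁(A,Y) + (1-p)·q·π₁(B,X) + (1-p)·(1-q)·π₁(B,Y)
= 0.8·0.7·2 + 0.8·0.3·5 + 0.2·0.7·5 + 0.2·0.3·1
= 3.08

E[P2] = 2.8 (similar calculation)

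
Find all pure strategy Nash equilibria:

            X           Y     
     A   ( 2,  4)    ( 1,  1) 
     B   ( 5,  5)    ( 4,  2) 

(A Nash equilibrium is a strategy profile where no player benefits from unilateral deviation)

Nash equilibrium: (B, X)

Work:
Best responses:
  P1 vs X: payoffs [2, 5] → best response B (payoff 5)
  P1 vs Y: payoffs [1, 4] → best response B (payoff 4)
  P2 vs A: payoffs [4, 1] → best response X (payoff 4)
  P2 vs B: payoffs [5, 2] → best response X (payoff 5)
Mutual best responses: (B,X) → Nash equilibria.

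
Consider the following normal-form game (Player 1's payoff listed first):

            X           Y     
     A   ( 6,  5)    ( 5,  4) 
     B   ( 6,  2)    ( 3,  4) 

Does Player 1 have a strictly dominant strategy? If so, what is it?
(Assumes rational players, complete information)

No strictly dominant strategy exists for Player 1

Work:
A strategy strictly dominates another if it gives a strictly higher payoff against every opponent action. Compare each pair of P1's strategies column-by-column:
  A vs B: [6 vs 6, 5 vs 3] → A does not strictly dominate B (column X: 6 ≤ 6)
  B vs A: [6 vs 6, 3 vs 5] → B does not strictly dominate A (column X: 6 ≤ 6)
No single strategy strictly dominates all others → no strictly dominant strategy.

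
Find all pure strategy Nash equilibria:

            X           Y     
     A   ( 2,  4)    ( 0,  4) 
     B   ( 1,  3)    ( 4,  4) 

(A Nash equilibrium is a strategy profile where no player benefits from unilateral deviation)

Nash equilibrium: (A, X), (B, Y)

Work:
Best responses:
  P1 vs X: payoffs [2, 1] → best response A (payoff 2)
  P1 vs Y: payoffs [0, 4] → best response B (payoff 4)
  P2 vs A: payoffs [4, 4] → best response X/Y (payoff 4)
  P2 vs B: payoffs [3, 4] → best response Y (payoff 4)
Mutual best responses: (A,X), (B,Y) → Nash equilibria.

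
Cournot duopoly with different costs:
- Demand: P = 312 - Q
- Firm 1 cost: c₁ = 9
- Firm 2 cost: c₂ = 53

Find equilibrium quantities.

q₁* = 115.67, q₂* = 71.67

Work:
Reaction: q₁ = (312 - 9 - q₂)/2
Reaction: q₂ = (312 - 53 - q₁)/2
Solve simultaneously:
q₁* = (312 - 2×9 + 53)/3 = 115.67
q₂* = (312 - 2×53 + 9)/3 = 71.67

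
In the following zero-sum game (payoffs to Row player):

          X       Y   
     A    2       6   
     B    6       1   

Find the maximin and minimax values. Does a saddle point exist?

Maximin = 2, Minimax = 6, Saddle: False

Work:
Row minimums: [2, 1] → maximin = 2
Column maximums: [6, 6] → minimax = 6
No saddle point (maximin ≠ minimax). Mixed strategy needed.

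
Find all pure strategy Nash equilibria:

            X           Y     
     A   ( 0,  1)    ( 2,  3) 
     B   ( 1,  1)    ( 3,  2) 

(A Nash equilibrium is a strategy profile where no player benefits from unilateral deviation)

Nash equilibrium: (B, Y)

Work:
Best responses:
  P1 vs X: payoffs [0, 1] → best response B (payoff 1)
  P1 vs Y: payoffs [2, 3] → best response B (payoff 3)
  P2 vs A: payoffs [1, 3] → best response Y (payoff 3)
  P2 vs B: payoffs [1, 2] → best response Y (payoff 2)
Mutual best responses: (B,Y) → Nash equilibria.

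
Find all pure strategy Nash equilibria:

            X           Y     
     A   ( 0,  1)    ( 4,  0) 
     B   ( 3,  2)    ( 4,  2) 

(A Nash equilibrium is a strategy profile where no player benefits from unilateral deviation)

Nash equilibrium: (B, X), (B, Y)

Work:
Best responses:
  P1 vs X: payoffs [0, 3] → best response B (payoff 3)
  P1 vs Y: payoffs [4, 4] → best response A/B (payoff 4)
  P2 vs A: payoffs [1, 0] → best response X (payoff 1)
  P2 vs B: payoffs [2, 2] → best response X/Y (payoff 2)
Mutual best responses: (B,X), (B,Y) → Nash equilibria.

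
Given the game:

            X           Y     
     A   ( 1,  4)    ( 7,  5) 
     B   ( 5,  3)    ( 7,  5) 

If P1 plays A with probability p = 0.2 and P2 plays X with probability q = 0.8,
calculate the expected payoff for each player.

E[P1] = 4.76, E[P2] = 3.56

Work:
E[P1] = p·q·π₁(A,X) + p·(1-q)·π₁(A,Y) + (1-p)·q·π₁(B,X) + (1-p)·(1-q)·π₁(B,Y)
= 0.2·0.8·1 + 0.2·0.2·7 + 0.8·0.8·5 + 0.8·0.2·7
= 4.76

E[P2] = 3.56 (similar calculation)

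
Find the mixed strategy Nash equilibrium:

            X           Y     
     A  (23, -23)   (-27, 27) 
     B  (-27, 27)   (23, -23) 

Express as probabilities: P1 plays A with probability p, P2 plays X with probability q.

p = 0.5, q = 0.5

Work:
Find probabilities that make opponent indifferent:
P2 chooses q to make P1 indifferent between A and B
P1 chooses p to make P2 indifferent between X and Y
Mixed NE: P1 plays (A: 0.5, B: 0.5), P2 plays (X: 0.5, Y: 0.5)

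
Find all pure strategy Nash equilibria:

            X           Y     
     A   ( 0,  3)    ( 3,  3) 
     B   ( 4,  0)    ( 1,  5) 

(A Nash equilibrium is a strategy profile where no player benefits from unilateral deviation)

Nash equilibrium: (A, Y)

Work:
Best responses:
  P1 vs X: payoffs [0, 4] → best response B (payoff 4)
  P1 vs Y: payoffs [3, 1] → best response A (payoff 3)
  P2 vs A: payoffs [3, 3] → best response X/Y (payoff 3)
  P2 vs B: payoffs [0, 5] → best response Y (payoff 5)
Mutual best responses: (A,Y) → Nash equilibria.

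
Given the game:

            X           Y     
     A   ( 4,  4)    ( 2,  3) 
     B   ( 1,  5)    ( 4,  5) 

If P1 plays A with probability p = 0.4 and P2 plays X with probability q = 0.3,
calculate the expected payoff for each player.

E[P1] = 2.9, E[P2] = 4.32

Work:
E[P1] = p·q·π₁(A,X) + p·(1-q)·π₁(A,Y) + (1-p)·q·π₁(B,X) + (1-p)·(1-q)·π₁(B,Y)
= 0.4·0.3·4 + 0.4·0.7·2 + 0.6·0.3·1 + 0.6·0.7·4
= 2.9

E[P2] = 4.32 (similar calculation)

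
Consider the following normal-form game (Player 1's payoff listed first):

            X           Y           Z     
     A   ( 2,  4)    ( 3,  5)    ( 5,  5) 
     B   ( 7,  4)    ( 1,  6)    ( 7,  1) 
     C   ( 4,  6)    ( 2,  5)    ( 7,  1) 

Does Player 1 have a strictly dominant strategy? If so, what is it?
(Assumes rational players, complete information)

No strictly dominant strategy exists for Player 1

Work:
A strategy strictly dominates another if it gives a strictly higher payoff against every opponent action. Compare each pair of P1's strategies column-by-column:
  A vs B: [2 vs 7, 3 vs 1, 5 vs 7] → A does not strictly dominate B (column X: 2 ≤ 7)
  A vs C: [2 vs 4, 3 vs 2, 5 vs 7] → A does not strictly dominate C (column X: 2 ≤ 4)
  B vs A: [7 vs 2, 1 vs 3, 7 vs 5] → B does not strictly dominate A (column Y: 1 ≤ 3)
  B vs C: [7 vs 4, 1 vs 2, 7 vs 7] → B does not strictly dominate C (column Y: 1 ≤ 2)
  C vs A: [4 vs 2, 2 vs 3, 7 vs 5] → C does not strictly dominate A (column Y: 2 ≤ 3)
  C vs B: [4 vs 7, 2 vs 1, 7 vs 7] → C does not strictly dominate B (column X: 4 ≤ 7)
No single strategy strictly dominates all others → no strictly dominant strategy.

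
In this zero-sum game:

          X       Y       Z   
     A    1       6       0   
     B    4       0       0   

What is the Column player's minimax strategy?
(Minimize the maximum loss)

Column should play Z, value = 0

Work:
Column player minimizes Row's maximum payoff:
Column X: max payoff to Row = 4
Column Y: max payoff to Row = 6
Column Z: max payoff to Row = 0
Minimum is 0, achieved by column Z.
Minimax strategy: Z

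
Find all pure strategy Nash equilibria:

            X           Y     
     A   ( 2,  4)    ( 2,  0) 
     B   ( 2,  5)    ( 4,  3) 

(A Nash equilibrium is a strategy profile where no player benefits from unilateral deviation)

Nash equilibrium: (A, X), (B, X)

Work:
Best responses:
  P1 vs X: payoffs [2, 2] → best response A/B (payoff 2)
  P1 vs Y: payoffs [2, 4] → best response B (payoff 4)
  P2 vs A: payoffs [4, 0] → best response X (payoff 4)
  P2 vs B: payoffs [5, 3] → best response X (payoff 5)
Mutual best responses: (A,X), (B,X) → Nash equilibria.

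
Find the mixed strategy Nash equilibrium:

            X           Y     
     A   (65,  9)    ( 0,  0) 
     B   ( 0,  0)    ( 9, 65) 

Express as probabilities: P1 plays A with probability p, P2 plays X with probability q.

p = 0.8784, q = 0.1216

Work:
Find probabilities that make opponent indifferent:
P2 chooses q to make P1 indifferent between A and B
P1 chooses p to make P2 indifferent between X and Y
Mixed NE: P1 plays (A: 0.8784, B: 0.1216), P2 plays (X: 0.1216, Y: 0.8784)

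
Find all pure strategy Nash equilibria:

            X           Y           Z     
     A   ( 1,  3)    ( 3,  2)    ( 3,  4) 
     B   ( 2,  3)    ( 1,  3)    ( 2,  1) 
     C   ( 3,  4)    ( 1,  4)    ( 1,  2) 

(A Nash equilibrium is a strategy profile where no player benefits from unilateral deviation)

Nash equilibrium: (A, Z), (C, X)

Work:
Best responses:
  P1 vs X: payoffs [1, 2, 3] → best response C (payoff 3)
  P1 vs Y: payoffs [3, 1, 1] → best response A (payoff 3)
  P1 vs Z: payoffs [3, 2, 1] → best response A (payoff 3)
  P2 vs A: payoffs [3, 2, 4] → best response Z (payoff 4)
  P2 vs B: payoffs [3, 3, 1] → best response X/Y (payoff 3)
  P2 vs C: payoffs [4, 4, 2] → best response X/Y (payoff 4)
Mutual best responses: (A,Z), (C,X) → Nash equilibria.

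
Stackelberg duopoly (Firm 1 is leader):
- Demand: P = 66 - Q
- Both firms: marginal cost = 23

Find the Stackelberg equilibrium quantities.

q₁* (leader) = 21.5, q₂* (follower) = 10.75

Work:
Follower's reaction: q₂ = (a - c - q₁)/2
Leader substitutes: π₁ = q₁·(a - q₁ - (a-c-q₁)/2 - c)
FOC: q₁* = (66 - 23)/2 = 21.50
Then: q₂* = (66 - 23 - 21.5)/2 = 10.75
Leader has first-mover advantage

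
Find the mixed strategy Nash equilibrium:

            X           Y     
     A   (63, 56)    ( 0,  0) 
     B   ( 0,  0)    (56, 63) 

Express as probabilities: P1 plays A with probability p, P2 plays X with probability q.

p = 0.5294, q = 0.4706

Work:
Find probabilities that make opponent indifferent:
P2 chooses q to make P1 indifferent between A and B
P1 chooses p to make P2 indifferent between X and Y
Mixed NE: P1 plays (A: 0.5294, B: 0.4706), P2 plays (X: 0.4706, Y: 0.5294)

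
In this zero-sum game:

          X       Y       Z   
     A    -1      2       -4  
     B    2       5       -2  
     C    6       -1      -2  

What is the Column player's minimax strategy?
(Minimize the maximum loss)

Column should play Z, value = -2

Work:
Column player minimizes Row's maximum payoff:
Column X: max payoff to Row = 6
Column Y: max payoff to Row = 5
Column Z: max payoff to Row = -2
Minimum is -2, achieved by column Z.
Minimax strategy: Z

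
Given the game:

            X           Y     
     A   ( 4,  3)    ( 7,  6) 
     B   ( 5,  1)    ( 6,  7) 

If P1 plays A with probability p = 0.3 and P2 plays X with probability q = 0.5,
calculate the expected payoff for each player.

E[P1] = 5.5, E[P2] = 4.15

Work:
E[P1] = p·q·π₁(A,X) + p·(1-q)·π₁(A,Y) + (1-p)·q·π₁(B,X) + (1-p)·(1-q)·π₁(B,Y)
= 0.3·0.5·4 + 0.3·0.5·7 + 0.7·0.5·5 + 0.7·0.5·6
= 5.5

E[P2] = 4.15 (similar calculation)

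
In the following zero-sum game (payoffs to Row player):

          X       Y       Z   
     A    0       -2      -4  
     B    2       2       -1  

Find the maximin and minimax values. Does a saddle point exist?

Maximin = -1, Minimax = -1, Saddle: True

Work:
Row minimums: [-4, -1] → maximin = -1
Column maximums: [2, 2, -1] → minimax = -1
Saddle point exists! Game value = -1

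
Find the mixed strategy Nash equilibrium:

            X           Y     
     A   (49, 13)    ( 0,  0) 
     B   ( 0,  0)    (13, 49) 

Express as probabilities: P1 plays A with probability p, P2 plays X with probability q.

p = 0.7903, q = 0.2097

Work:
Find probabilities that make opponent indifferent:
P2 chooses q to make P1 indifferent between A and B
P1 chooses p to make P2 indifferent between X and Y
Mixed NE: P1 plays (A: 0.7903, B: 0.2097), P2 plays (X: 0.2097, Y: 0.7903)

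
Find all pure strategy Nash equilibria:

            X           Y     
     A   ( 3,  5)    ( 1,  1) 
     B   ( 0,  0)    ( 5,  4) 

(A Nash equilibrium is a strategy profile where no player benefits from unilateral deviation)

Nash equilibrium: (A, X), (B, Y)

Work:
Best responses:
  P1 vs X: payoffs [3, 0] → best response A (payoff 3)
  P1 vs Y: payoffs [1, 5] → best response B (payoff 5)
  P2 vs A: payoffs [5, 1] → best response X (payoff 5)
  P2 vs B: payoffs [0, 4] → best response Y (payoff 4)
Mutual best responses: (A,X), (B,Y) → Nash equilibria.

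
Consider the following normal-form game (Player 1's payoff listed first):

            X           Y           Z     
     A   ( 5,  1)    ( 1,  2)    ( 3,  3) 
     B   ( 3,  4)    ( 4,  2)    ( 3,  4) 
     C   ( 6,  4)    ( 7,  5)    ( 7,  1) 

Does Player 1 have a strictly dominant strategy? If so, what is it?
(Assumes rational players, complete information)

Yes, Player 1's strictly dominant strategy is C

Work:
A strategy strictly dominates another if it gives a strictly higher payoff against every opponent action. Compare each pair of P1's strategies column-by-column:
  A vs B: [5 vs 3, 1 vs 4, 3 vs 3] → A does not strictly dominate B (column Y: 1 ≤ 4)
  A vs C: [5 vs 6, 1 vs 7, 3 vs 7] → A does not strictly dominate C (column X: 5 ≤ 6)
  B vs A: [3 vs 5, 4 vs 1, 3 vs 3] → B does not strictly dominate A (column X: 3 ≤ 5)
  B vs C: [3 vs 6, 4 vs 7, 3 vs 7] → B does not strictly dominate C (column X: 3 ≤ 6)
  C vs A: [6 vs 5, 7 vs 1, 7 vs 3] → C strictly dominates A
  C vs B: [6 vs 3, 7 vs 4, 7 vs 3] → C strictly dominates B
C strictly dominates every other strategy → strictly dominant.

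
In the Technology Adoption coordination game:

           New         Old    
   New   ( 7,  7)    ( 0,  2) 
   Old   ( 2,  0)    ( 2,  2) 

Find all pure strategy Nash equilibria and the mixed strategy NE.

Pure NE: (New, New) and (Old, Old); Mixed NE: p = 0.2857, q = 0.2857

Work:
Check pure NE:
(New, New): (7, 7) - no unilateral deviation beneficial
(Old, Old): (2, 2) - no unilateral deviation beneficial
Mixed NE: P1 plays New with p = 0.2857, P2 plays New with q = 0.2857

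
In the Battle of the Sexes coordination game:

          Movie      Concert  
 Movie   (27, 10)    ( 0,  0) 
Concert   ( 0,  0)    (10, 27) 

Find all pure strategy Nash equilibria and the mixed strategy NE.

Pure NE: (Movie, Movie) and (Concert, Concert); Mixed NE: p = 0.7297, q = 0.2703

Work:
Check pure NE:
(Movie, Movie): (27, 10) - no unilateral deviation beneficial
(Concert, Concert): (10, 27) - no unilateral deviation beneficial
Mixed NE: P1 plays Movie with p = 0.7297, P2 plays Movie with q = 0.2703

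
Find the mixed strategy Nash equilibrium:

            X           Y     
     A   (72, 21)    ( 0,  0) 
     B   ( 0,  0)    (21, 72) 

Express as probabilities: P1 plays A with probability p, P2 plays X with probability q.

p = 0.7742, q = 0.2258

Work:
Find probabilities that make opponent indifferent:
P2 chooses q to make P1 indifferent between A and B
P1 chooses p to make P2 indifferent between X and Y
Mixed NE: P1 plays (A: 0.7742, B: 0.2258), P2 plays (X: 0.2258, Y: 0.7742)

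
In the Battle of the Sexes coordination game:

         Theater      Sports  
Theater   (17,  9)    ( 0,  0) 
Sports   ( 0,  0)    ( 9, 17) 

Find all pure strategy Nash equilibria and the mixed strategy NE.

Pure NE: (Theater, Theater) and (Sports, Sports); Mixed NE: p = 0.6538, q = 0.3462

Work:
Check pure NE:
(Theater, Theater): (17, 9) - no unilateral deviation beneficial
(Sports, Sports): (9, 17) - no unilateral deviation beneficial
Mixed NE: P1 plays Theater with p = 0.6538, P2 plays Theater with q = 0.3462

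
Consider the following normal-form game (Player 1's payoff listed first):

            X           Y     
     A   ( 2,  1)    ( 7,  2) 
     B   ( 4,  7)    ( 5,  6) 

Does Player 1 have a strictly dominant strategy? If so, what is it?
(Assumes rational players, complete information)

No strictly dominant strategy exists for Player 1

Work:
A strategy strictly dominates another if it gives a strictly higher payoff against every opponent action. Compare each pair of P1's strategies column-by-column:
  A vs B: [2 vs 4, 7 vs 5] → A does not strictly dominate B (column X: 2 ≤ 4)
  B vs A: [4 vs 2, 5 vs 7] → B does not strictly dominate A (column Y: 5 ≤ 7)
No single strategy strictly dominates all others → no strictly dominant strategy.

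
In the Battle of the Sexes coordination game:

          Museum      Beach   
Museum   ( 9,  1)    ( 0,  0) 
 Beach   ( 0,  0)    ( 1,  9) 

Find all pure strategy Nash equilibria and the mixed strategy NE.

Pure NE: (Museum, Museum) and (Beach, Beach); Mixed NE: p = 0.9, q = 0.1

Work:
Check pure NE:
(Museum, Museum): (9, 1) - no unilateral deviation beneficial
(Beach, Beach): (1, 9) - no unilateral deviation beneficial
Mixed NE: P1 plays Museum with p = 0.9, P2 plays Museum with q = 0.1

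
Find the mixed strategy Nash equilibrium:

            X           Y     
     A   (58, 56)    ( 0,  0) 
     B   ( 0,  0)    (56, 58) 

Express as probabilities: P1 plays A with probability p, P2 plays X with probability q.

p = 0.5088, q = 0.4912

Work:
Find probabilities that make opponent indifferent:
P2 chooses q to make P1 indifferent between A and B
P1 chooses p to make P2 indifferent between X and Y
Mixed NE: P1 plays (A: 0.5088, B: 0.4912), P2 plays (X: 0.4912, Y: 0.5088)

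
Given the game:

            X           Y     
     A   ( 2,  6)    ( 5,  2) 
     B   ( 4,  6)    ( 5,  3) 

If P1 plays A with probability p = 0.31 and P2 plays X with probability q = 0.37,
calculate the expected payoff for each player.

E[P1] = 4.4006, E[P2] = 3.9147

Work:
E[P1] = p·q·π₁(A,X) + p·(1-q)·π₁(A,Y) + (1-p)·q·π₁(B,X) + (1-p)·(1-q)·π₁(B,Y)
= 0.31·0.37·2 + 0.31·0.63·5 + 0.69·0.37·4 + 0.69·0.63·5
= 4.4006

E[P2] = 3.9147 (similar calculation)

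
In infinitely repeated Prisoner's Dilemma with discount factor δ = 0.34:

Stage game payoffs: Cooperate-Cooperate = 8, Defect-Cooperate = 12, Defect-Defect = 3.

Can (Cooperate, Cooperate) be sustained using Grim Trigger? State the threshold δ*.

δ* = 0.4444; since δ = 0.34 < 0.4444, cooperation cannot be sustained

Work:
For Grim Trigger:
Cooperate forever: 8/(1-δ)
Defect then punished: 12 + 3·δ/(1-δ)
Need: 8/(1-δ) ≥ 12 + 3·δ/(1-δ)
Solving: δ ≥ (T-R)/(T-P) = (12-8)/(12-3) = 0.4444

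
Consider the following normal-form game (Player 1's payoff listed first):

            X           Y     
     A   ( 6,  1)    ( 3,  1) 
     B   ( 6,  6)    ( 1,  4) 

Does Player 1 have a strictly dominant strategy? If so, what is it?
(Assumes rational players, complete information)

No strictly dominant strategy exists for Player 1

Work:
A strategy strictly dominates another if it gives a strictly higher payoff against every opponent action. Compare each pair of P1's strategies column-by-column:
  A vs B: [6 vs 6, 3 vs 1] → A does not strictly dominate B (column X: 6 ≤ 6)
  B vs A: [6 vs 6, 1 vs 3] → B does not strictly dominate A (column X: 6 ≤ 6)
No single strategy strictly dominates all others → no strictly dominant strategy.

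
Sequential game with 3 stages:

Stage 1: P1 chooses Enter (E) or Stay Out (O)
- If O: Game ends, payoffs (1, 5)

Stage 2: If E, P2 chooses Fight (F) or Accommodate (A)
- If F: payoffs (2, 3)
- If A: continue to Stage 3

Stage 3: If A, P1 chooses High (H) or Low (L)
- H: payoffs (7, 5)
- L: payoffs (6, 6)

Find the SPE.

SPE: (E, A, H); Outcome (7, 5)

Work:
Stage 3: P1 chooses H (7 vs 6)
Stage 2: P2: F->3, A->5 (anticipating H). Choose A
Stage 1: P1: O->1, E->7 (anticipating A, H). Choose E
SPE path: E -> A -> H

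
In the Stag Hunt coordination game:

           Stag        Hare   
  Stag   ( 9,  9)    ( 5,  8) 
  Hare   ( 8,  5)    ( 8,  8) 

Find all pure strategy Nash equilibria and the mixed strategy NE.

Pure NE: (Stag, Stag) and (Hare, Hare); Mixed NE: p = 0.75, q = 0.75

Work:
Check pure NE:
(Stag, Stag): (9, 9) - no unilateral deviation beneficial
(Hare, Hare): (8, 8) - no unilateral deviation beneficial
Mixed NE: P1 plays Stag with p = 0.75, P2 plays Stag with q = 0.75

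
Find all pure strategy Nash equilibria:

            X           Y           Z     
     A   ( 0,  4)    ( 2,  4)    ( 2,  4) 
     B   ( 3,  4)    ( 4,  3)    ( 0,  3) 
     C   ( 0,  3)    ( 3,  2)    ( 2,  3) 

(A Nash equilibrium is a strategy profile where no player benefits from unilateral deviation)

Nash equilibrium: (A, Z), (B, X), (C, Z)

Work:
Best responses:
  P1 vs X: payoffs [0, 3, 0] → best response B (payoff 3)
  P1 vs Y: payoffs [2, 4, 3] → best response B (payoff 4)
  P1 vs Z: payoffs [2, 0, 2] → best response A/C (payoff 2)
  P2 vs A: payoffs [4, 4, 4] → best response X/Y/Z (payoff 4)
  P2 vs B: payoffs [4, 3, 3] → best response X (payoff 4)
  P2 vs C: payoffs [3, 2, 3] → best response X/Z (payoff 3)
Mutual best responses: (A,Z), (B,X), (C,Z) → Nash equilibria.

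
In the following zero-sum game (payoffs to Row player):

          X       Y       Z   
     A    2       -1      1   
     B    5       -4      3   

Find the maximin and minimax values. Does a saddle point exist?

Maximin = -1, Minimax = -1, Saddle: True

Work:
Row minimums: [-1, -4] → maximin = -1
Column maximums: [5, -1, 3] → minimax = -1
Saddle point exists! Game value = -1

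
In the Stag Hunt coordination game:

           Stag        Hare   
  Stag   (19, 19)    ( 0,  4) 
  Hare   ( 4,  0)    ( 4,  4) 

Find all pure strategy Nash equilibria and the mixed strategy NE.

Pure NE: (Stag, Stag) and (Hare, Hare); Mixed NE: p = 0.2105, q = 0.2105

Work:
Check pure NE:
(Stag, Stag): (19, 19) - no unilateral deviation beneficial
(Hare, Hare): (4, 4) - no unilateral deviation beneficial
Mixed NE: P1 plays Stag with p = 0.2105, P2 plays Stag with q = 0.2105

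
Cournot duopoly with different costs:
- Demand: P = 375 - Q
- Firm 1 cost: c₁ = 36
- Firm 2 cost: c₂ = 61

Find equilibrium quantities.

q₁* = 121.33, q₂* = 96.33

Work:
Reaction: q₁ = (375 - 36 - q₂)/2
Reaction: q₂ = (375 - 61 - q₁)/2
Solve simultaneously:
q₁* = (375 - 2×36 + 61)/3 = 121.33
q₂* = (375 - 2×61 + 36)/3 = 96.33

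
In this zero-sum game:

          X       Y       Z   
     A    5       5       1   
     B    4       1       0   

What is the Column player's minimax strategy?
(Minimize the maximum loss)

Column should play Z, value = 1

Work:
Column player minimizes Row's maximum payoff:
Column X: max payoff to Row = 5
Column Y: max payoff to Row = 5
Column Z: max payoff to Row = 1
Minimum is 1, achieved by column Z.
Minimax strategy: Z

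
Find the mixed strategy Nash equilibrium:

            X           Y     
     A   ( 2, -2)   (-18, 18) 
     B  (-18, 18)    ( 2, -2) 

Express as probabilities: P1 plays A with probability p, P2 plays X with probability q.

p = 0.5, q = 0.5

Work:
Find probabilities that make opponent indifferent:
P2 chooses q to make P1 indifferent between A and B
P1 chooses p to make P2 indifferent between X and Y
Mixed NE: P1 plays (A: 0.5, B: 0.5), P2 plays (X: 0.5, Y: 0.5)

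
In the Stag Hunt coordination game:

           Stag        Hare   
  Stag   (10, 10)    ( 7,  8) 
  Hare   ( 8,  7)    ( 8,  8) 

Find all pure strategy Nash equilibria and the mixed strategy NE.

Pure NE: (Stag, Stag) and (Hare, Hare); Mixed NE: p = 0.3333, q = 0.3333

Work:
Check pure NE:
(Stag, Stag): (10, 10) - no unilateral deviation beneficial
(Hare, Hare): (8, 8) - no unilateral deviation beneficial
Mixed NE: P1 plays Stag with p = 0.3333, P2 plays Stag with q = 0.3333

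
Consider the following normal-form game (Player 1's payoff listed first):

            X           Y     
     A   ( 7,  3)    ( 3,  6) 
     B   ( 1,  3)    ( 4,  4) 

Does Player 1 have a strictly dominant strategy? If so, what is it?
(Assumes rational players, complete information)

No strictly dominant strategy exists for Player 1

Work:
A strategy strictly dominates another if it gives a strictly higher payoff against every opponent action. Compare each pair of P1's strategies column-by-column:
  A vs B: [7 vs 1, 3 vs 4] → A does not strictly dominate B (column Y: 3 ≤ 4)
  B vs A: [1 vs 7, 4 vs 3] → B does not strictly dominate A (column X: 1 ≤ 7)
No single strategy strictly dominates all others → no strictly dominant strategy.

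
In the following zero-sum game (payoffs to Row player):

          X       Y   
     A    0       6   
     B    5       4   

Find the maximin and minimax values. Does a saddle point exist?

Maximin = 4, Minimax = 5, Saddle: False

Work:
Row minimums: [0, 4] → maximin = 4
Column maximums: [5, 6] → minimax = 5
No saddle point (maximin ≠ minimax). Mixed strategy needed.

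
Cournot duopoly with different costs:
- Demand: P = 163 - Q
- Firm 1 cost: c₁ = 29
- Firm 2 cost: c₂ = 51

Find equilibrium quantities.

q₁* = 52.0, q₂* = 30.0

Work:
Reaction: q₁ = (163 - 29 - q₂)/2
Reaction: q₂ = (163 - 51 - q₁)/2
Solve simultaneously:
q₁* = (163 - 2×29 + 51)/3 = 52.0
q₂* = (163 - 2×51 + 29)/3 = 30.0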